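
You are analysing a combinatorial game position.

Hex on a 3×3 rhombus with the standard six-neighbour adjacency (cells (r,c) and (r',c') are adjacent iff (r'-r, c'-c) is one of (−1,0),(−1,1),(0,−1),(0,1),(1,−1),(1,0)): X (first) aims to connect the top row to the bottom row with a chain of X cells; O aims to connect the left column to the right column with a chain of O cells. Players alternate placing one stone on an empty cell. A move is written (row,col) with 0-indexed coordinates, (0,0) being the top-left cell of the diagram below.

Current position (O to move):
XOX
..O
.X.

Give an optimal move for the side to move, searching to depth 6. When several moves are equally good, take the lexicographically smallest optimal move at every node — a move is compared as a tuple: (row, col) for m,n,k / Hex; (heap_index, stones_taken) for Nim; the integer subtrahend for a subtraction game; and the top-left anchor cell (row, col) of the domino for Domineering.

O's best at [XOX/..O/.X.]: (1,1)

p1 O@[XOX/..O/.X.]: (1,0)[XOX/O.O/.X.]-1 (1,1)[XOX/.OO/.X.]+1* (2,0)[XOX/..O/OX.]-1 (2,2)[XOX/..O/.XO]-1
p2 X@[XOX/.OO/.X.]: (1,0)[XOX/XOO/.X.]-1* (2,0)[XOX/.OO/XX.]-1 (2,2)[XOX/.OO/.XX]-1
p3 O@[XOX/XOO/.X.]: (2,0)[XOX/XOO/OX.]+1* (2,2)[XOX/XOO/.XO]-1
p4 X@[XOX/XOO/OX.] terminal -1; root [XOX/..O/.X.] d6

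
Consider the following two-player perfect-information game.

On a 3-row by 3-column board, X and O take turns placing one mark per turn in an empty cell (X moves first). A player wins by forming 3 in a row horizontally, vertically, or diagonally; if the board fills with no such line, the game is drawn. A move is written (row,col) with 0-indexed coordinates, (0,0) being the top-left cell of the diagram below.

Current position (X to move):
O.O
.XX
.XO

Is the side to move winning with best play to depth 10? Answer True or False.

X winning at [O.O/.XX/.XO]: True

ply 1, X at O.O/.XX/.XO | (0,1)=+1→OXO/.XX/.XO*; (1,0)=+1→O.O/XXX/.XO; (2,0)=-1→O.O/.XX/XXO
ply 2: OXO/.XX/.XO is terminal -1 (O); from O.O/.XX/.XO depth 10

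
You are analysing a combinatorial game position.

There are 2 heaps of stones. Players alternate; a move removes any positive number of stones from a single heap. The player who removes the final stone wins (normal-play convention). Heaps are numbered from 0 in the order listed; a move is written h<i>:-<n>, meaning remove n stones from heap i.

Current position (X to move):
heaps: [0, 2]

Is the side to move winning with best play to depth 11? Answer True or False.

ply 1, X at (0,2) | h1:-1=-1→(0,1); h1:-2=+1→(0,0)*
ply 2: (0,0) is terminal -1 (O); from (0,2) depth 11

X winning at [(0,2)]: True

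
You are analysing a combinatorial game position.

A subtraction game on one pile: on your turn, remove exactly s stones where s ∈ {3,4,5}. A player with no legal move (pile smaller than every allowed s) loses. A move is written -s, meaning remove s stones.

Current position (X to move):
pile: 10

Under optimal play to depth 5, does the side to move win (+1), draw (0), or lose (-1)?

value(10, X) = -1

[10] X move#1: -3:-1/7*, -4:-1/6, -5:-1/5
[7] O move#2: -3:-1/4, -4:-1/3, -5:+1/2*
[2] end (terminal -1, X#3); searched 10 to 5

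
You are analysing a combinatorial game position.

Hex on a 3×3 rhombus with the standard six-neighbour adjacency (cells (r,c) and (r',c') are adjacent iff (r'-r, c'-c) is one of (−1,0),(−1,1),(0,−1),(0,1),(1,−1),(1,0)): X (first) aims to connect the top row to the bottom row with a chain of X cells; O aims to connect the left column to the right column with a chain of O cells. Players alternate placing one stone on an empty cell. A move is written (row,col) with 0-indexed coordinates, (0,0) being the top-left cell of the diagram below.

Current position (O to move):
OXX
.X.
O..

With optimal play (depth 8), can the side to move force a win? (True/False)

O winning at [OXX/.X./O..]: True

ply 1, O at OXX/.X./O.. | (1,0)=-1→OXX/OX./O..; (1,2)=-1→OXX/.XO/O..; (2,1)=+1→OXX/.X./OO.*; (2,2)=-1→OXX/.X./O.O
ply 2, X at OXX/.X./OO. | (1,0)=-1→OXX/XX./OO.*; (1,2)=-1→OXX/.XX/OO.; (2,2)=-1→OXX/.X./OOX
ply 3, O at OXX/XX./OO. | (1,2)=+1→OXX/XXO/OO.*; (2,2)=+1→OXX/XX./OOO
ply 4: OXX/XXO/OO. is terminal -1 (X); from OXX/.X./O.. depth 8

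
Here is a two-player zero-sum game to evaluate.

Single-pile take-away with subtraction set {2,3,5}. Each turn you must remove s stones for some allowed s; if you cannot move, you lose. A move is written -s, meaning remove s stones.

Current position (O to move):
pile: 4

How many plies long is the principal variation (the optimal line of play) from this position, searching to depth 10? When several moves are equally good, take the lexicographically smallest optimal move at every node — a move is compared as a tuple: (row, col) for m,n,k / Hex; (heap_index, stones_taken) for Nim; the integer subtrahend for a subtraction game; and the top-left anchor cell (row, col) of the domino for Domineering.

ply 1, O at 4 | -2=-1→2; -3=+1→1*
ply 2: 1 is terminal -1 (X); from 4 depth 10

PV length from [4]: 1 ply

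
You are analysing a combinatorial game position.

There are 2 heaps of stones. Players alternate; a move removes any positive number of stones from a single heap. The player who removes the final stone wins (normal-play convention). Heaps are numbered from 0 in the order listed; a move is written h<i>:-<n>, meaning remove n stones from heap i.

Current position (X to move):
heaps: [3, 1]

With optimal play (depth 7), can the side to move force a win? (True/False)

ply 1, X at (3,1) | h0:-1=-1→(2,1); h0:-2=+1→(1,1)*; h0:-3=-1→(0,1); h1:-1=-1→(3,0)
ply 2, O at (1,1) | h0:-1=-1→(0,1)*; h1:-1=-1→(1,0)
ply 3, X at (0,1) | h1:-1=+1→(0,0)*
ply 4: (0,0) is terminal -1 (O); from (3,1) depth 7

X winning at [(3,1)]: True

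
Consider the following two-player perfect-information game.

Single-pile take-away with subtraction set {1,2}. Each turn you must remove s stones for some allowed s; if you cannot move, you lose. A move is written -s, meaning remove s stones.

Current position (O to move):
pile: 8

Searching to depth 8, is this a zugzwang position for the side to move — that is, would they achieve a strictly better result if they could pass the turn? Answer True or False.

p1 O@[8]: -1[7]-1 -2[6]+1*
p2 X@[6]: -1[5]-1* -2[4]-1
p3 O@[5]: -1[4]-1 -2[3]+1*
p4 X@[3]: -1[2]-1* -2[1]-1
p5 O@[2]: -1[1]-1 -2[0]+1*
p6 X@[0] terminal -1; root [8] d8
pass branch (X moves first from the same position):
  | p1 X@[8]: -1[7]-1 -2[6]+1*
  | p2 O@[6]: -1[5]-1* -2[4]-1
  | p3 X@[5]: -1[4]-1 -2[3]+1*
  | p4 O@[3]: -1[2]-1* -2[1]-1
  | p5 X@[2]: -1[1]-1 -2[0]+1*
  | p6 O@[0] terminal -1; root [8] d8
O moving scores +1; O passing scores -1

zugzwang(8, O) = False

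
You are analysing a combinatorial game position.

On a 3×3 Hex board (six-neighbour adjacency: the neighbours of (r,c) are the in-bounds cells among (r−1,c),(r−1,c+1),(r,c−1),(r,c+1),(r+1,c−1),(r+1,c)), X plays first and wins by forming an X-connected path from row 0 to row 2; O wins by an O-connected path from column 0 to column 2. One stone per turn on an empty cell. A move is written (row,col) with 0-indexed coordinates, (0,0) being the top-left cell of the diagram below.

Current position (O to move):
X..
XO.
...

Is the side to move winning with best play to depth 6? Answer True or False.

O winning at [X../XO./...]: True

p1 O@[X../XO./...]: (0,1)[XO./XO./...]-1 (0,2)[X.O/XO./...]-1 (1,2)[X../XOO/...]-1 (2,0)[X../XO./O..]+1* (2,1)[X../XO./.O.]-1 (2,2)[X../XO./..O]-1
p2 X@[X../XO./O..]: (0,1)[XX./XO./O..]-1* (0,2)[X.X/XO./O..]-1 (1,2)[X../XOX/O..]-1 (2,1)[X../XO./OX.]-1 (2,2)[X../XO./O.X]-1
p3 O@[XX./XO./O..]: (0,2)[XXO/XO./O..]+1* (1,2)[XX./XOO/O..]+1 (2,1)[XX./XO./OO.]+1 (2,2)[XX./XO./O.O]+1
p4 X@[XXO/XO./O..] terminal -1; root [X../XO./...] d6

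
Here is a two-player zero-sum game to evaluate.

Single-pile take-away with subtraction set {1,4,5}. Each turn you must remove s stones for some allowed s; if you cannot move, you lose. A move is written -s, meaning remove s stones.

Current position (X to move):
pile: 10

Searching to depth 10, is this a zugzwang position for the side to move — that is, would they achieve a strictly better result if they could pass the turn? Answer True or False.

zugzwang(10, X) = True

[10] X move#1: -1:-1/9*, -4:-1/6, -5:-1/5
[9] O move#2: -1:+1/8*, -4:-1/5, -5:-1/4
[8] X move#3: -1:-1/7*, -4:-1/4, -5:-1/3
[7] O move#4: -1:-1/6, -4:-1/3, -5:+1/2*
[2] X move#5: -1:-1/1*
[1] O move#6: -1:+1/0*
[0] end (terminal -1, X#7); searched 10 to 10
suppose X passes — search the same position with O to move:
pass> [10] O move#1: -1:-1/9*, -4:-1/6, -5:-1/5
pass> [9] X move#2: -1:+1/8*, -4:-1/5, -5:-1/4
pass> [8] O move#3: -1:-1/7*, -4:-1/4, -5:-1/3
pass> [7] X move#4: -1:-1/6, -4:-1/3, -5:+1/2*
pass> [2] O move#5: -1:-1/1*
pass> [1] X move#6: -1:+1/0*
pass> [0] end (terminal -1, O#7); searched 10 to 10
for X: play -1, pass +1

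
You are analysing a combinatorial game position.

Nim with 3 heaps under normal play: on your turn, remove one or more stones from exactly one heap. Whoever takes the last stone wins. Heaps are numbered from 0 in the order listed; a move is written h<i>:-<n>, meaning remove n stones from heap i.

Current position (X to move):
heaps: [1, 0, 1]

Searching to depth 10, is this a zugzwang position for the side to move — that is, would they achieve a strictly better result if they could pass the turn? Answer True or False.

zugzwang((1,0,1), X) = True

p1 X@[(1,0,1)]: h0:-1[(0,0,1)]-1* h2:-1[(1,0,0)]-1
p2 O@[(0,0,1)]: h2:-1[(0,0,0)]+1*
p3 X@[(0,0,0)] terminal -1; root [(1,0,1)] d10
if X skipped the turn, O would face:
~ p1 O@[(1,0,1)]: h0:-1[(0,0,1)]-1* h2:-1[(1,0,0)]-1
~ p2 X@[(0,0,1)]: h2:-1[(0,0,0)]+1*
~ p3 O@[(0,0,0)] terminal -1; root [(1,0,1)] d10
compare (X): move=-1 vs pass=+1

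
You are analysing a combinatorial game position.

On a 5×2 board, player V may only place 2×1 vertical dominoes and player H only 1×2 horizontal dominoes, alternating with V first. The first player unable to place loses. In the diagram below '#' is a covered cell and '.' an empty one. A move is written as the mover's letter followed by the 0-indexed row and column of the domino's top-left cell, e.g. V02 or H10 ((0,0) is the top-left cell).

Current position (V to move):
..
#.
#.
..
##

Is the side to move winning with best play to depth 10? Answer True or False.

p1 V@[../#./#./../##]: V01[.#/##/#./../##]-1* V11[../##/##/../##]-1 V21[../#./##/.#/##]-1
p2 H@[.#/##/#./../##]: H30[.#/##/#./##/##]+1*
p3 V@[.#/##/#./##/##] terminal -1; root [../#./#./../##] d10

V winning at [../#./#./../##]: False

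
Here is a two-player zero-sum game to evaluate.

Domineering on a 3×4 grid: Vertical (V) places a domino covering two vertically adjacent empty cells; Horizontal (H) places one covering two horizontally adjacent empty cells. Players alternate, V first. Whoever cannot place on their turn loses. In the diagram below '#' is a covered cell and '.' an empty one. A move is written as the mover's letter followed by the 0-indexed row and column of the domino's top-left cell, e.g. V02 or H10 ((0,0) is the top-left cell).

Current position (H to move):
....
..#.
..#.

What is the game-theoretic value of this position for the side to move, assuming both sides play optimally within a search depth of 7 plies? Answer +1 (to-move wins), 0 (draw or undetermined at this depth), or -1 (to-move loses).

value(..../..#./..#., H) = +1

p1 H@[..../..#./..#.]: H00[##../..#./..#.]-1 H01[.##./..#./..#.]-1 H02[..##/..#./..#.]-1 H10[..../###./..#.]+1* H20[..../..#./###.]-1
p2 V@[..../###./..#.]: V03[...#/####/..#.]-1* V13[..../####/..##]-1
p3 H@[...#/####/..#.]: H00[##.#/####/..#.]+1* H01[.###/####/..#.]+1 H20[...#/####/###.]+1
p4 V@[##.#/####/..#.] terminal -1; root [..../..#./..#.] d7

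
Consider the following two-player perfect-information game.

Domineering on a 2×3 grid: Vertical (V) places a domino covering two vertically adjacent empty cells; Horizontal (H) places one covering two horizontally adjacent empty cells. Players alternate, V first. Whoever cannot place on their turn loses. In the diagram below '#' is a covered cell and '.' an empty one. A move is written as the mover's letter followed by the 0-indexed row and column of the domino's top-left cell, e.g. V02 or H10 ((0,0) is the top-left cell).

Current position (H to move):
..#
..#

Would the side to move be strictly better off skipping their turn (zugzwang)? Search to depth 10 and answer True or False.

zugzwang(..#/..#, H) = False

p1 H@[..#/..#]: H00[###/..#]+1* H10[..#/###]+1
p2 V@[###/..#] terminal -1; root [..#/..#] d10
pass branch (V moves first from the same position):
  | p1 V@[..#/..#]: V00[#.#/#.#]+1* V01[.##/.##]+1
  | p2 H@[#.#/#.#] terminal -1; root [..#/..#] d10
H moving scores +1; H passing scores -1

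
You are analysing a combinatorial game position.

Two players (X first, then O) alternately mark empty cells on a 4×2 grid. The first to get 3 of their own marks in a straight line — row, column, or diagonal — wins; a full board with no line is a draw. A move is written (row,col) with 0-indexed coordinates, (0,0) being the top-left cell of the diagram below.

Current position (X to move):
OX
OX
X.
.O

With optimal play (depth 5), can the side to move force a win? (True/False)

[OX/OX/X./.O] X move#1: (2,1):+1/OX/OX/XX/.O*, (3,0):+0/OX/OX/X./XO
[OX/OX/XX/.O] end (terminal -1, O#2); searched OX/OX/X./.O to 5

X winning at [OX/OX/X./.O]: True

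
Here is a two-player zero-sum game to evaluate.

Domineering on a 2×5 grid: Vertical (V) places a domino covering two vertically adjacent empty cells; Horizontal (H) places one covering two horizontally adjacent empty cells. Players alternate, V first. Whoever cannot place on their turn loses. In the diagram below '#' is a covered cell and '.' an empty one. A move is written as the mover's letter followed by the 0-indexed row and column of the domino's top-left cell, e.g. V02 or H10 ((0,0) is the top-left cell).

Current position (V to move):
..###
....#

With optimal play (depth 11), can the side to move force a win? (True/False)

ply 1, V at ..###/....# | V00=-1→#.###/#...#; V01=+1→.####/.#..#*
ply 2, H at .####/.#..# | H12=-1→.####/.####*
ply 3, V at .####/.#### | V00=+1→#####/#####*
ply 4: #####/##### is terminal -1 (H); from ..###/....# depth 11

V winning at [..###/....#]: True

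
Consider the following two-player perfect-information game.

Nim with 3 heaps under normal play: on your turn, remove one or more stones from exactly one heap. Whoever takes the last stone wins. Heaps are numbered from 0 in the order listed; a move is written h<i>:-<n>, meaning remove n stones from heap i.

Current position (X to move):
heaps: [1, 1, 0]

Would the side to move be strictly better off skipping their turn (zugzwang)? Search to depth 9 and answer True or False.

[(1,1,0)] X move#1: h0:-1:-1/(0,1,0)*, h1:-1:-1/(1,0,0)
[(0,1,0)] O move#2: h1:-1:+1/(0,0,0)*
[(0,0,0)] end (terminal -1, X#3); searched (1,1,0) to 9
if X skipped the turn, O would face:
~ [(1,1,0)] O move#1: h0:-1:-1/(0,1,0)*, h1:-1:-1/(1,0,0)
~ [(0,1,0)] X move#2: h1:-1:+1/(0,0,0)*
~ [(0,0,0)] end (terminal -1, O#3); searched (1,1,0) to 9
compare (X): move=-1 vs pass=+1

zugzwang((1,1,0), X) = True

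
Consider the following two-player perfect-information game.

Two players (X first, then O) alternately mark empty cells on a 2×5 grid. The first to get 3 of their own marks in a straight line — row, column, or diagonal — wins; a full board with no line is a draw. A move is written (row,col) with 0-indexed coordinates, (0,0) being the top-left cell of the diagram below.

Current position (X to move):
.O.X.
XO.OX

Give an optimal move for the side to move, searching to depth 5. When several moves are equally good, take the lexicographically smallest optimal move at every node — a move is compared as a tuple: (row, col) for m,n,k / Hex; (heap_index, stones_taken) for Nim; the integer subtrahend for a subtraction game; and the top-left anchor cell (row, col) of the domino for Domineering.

X's best at [.O.X./XO.OX]: (1,2)

ply 1, X at .O.X./XO.OX | (0,0)=-1→XO.X./XO.OX; (0,2)=-1→.OXX./XO.OX; (0,4)=-1→.O.XX/XO.OX; (1,2)=+0→.O.X./XOXOX*
ply 2, O at .O.X./XOXOX | (0,0)=+0→OO.X./XOXOX*; (0,2)=+0→.OOX./XOXOX; (0,4)=+0→.O.XO/XOXOX
ply 3, X at OO.X./XOXOX | (0,2)=+0→OOXX./XOXOX*; (0,4)=-1→OO.XX/XOXOX
ply 4, O at OOXX./XOXOX | (0,4)=+0→OOXXO/XOXOX*
ply 5: OOXXO/XOXOX is terminal +0 (X); from .O.X./XO.OX depth 5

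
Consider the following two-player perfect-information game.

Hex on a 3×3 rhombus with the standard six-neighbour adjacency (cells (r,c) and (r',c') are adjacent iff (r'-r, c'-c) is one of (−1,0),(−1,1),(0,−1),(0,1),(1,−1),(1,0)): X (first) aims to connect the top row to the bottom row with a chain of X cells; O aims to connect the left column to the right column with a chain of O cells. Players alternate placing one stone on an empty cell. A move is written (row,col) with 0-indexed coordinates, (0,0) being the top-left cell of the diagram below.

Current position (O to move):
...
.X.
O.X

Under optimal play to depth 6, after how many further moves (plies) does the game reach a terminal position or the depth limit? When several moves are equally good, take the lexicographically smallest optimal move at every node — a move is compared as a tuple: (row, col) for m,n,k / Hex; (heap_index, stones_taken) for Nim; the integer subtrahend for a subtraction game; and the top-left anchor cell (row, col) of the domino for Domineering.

ply 1, O at .../.X./O.X | (0,0)=-1→O../.X./O.X*; (0,1)=-1→.O./.X./O.X; (0,2)=-1→..O/.X./O.X; (1,0)=-1→.../OX./O.X; (1,2)=-1→.../.XO/O.X; (2,1)=-1→.../.X./OOX
ply 2, X at O../.X./O.X | (0,1)=+1→OX./.X./O.X*; (0,2)=+1→O.X/.X./O.X; (1,0)=+1→O../XX./O.X; (1,2)=+1→O../.XX/O.X; (2,1)=+1→O../.X./OXX
ply 3, O at OX./.X./O.X | (0,2)=-1→OXO/.X./O.X*; (1,0)=-1→OX./OX./O.X; (1,2)=-1→OX./.XO/O.X; (2,1)=-1→OX./.X./OOX
ply 4, X at OXO/.X./O.X | (1,0)=+1→OXO/XX./O.X*; (1,2)=+1→OXO/.XX/O.X; (2,1)=+1→OXO/.X./OXX
ply 5, O at OXO/XX./O.X | (1,2)=-1→OXO/XXO/O.X*; (2,1)=-1→OXO/XX./OOX
ply 6, X at OXO/XXO/O.X | (2,1)=+1→OXO/XXO/OXX*
ply 7: OXO/XXO/OXX is terminal -1 (O); from .../.X./O.X depth 6

PV length from [.../.X./O.X]: 6 plies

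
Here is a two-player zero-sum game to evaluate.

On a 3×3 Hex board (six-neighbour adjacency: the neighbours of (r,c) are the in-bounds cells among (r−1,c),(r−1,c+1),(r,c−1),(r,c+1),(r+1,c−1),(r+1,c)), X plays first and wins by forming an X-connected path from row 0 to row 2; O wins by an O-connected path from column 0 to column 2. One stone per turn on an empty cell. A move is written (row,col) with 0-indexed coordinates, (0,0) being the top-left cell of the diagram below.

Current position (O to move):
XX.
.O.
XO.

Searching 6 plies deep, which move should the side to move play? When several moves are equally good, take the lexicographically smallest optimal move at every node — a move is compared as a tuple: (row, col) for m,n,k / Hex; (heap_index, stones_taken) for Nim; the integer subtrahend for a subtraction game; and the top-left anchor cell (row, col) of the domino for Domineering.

p1 O@[XX./.O./XO.]: (0,2)[XXO/.O./XO.]-1 (1,0)[XX./OO./XO.]+1* (1,2)[XX./.OO/XO.]-1 (2,2)[XX./.O./XOO]-1
p2 X@[XX./OO./XO.]: (0,2)[XXX/OO./XO.]-1* (1,2)[XX./OOX/XO.]-1 (2,2)[XX./OO./XOX]-1
p3 O@[XXX/OO./XO.]: (1,2)[XXX/OOO/XO.]+1* (2,2)[XXX/OO./XOO]+1
p4 X@[XXX/OOO/XO.] terminal -1; root [XX./.O./XO.] d6

O's best at [XX./.O./XO.]: (1,0)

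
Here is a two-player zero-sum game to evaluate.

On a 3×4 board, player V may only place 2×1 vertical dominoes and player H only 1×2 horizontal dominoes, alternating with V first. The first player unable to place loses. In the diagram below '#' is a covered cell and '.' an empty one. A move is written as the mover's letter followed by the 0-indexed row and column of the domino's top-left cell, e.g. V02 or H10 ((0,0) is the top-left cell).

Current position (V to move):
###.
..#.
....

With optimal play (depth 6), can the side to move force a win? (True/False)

V winning at [###./..#./....]: True

p1 V@[###./..#./....]: V03[####/..##/....]-1 V10[###./#.#./#...]+1* V11[###./.##./.#..]+1 V13[###./..##/...#]-1
p2 H@[###./#.#./#...]: H21[###./#.#./###.]-1* H22[###./#.#./#.##]-1
p3 V@[###./#.#./###.]: V03[####/#.##/###.]+1* V13[###./#.##/####]+1
p4 H@[####/#.##/###.] terminal -1; root [###./..#./....] d6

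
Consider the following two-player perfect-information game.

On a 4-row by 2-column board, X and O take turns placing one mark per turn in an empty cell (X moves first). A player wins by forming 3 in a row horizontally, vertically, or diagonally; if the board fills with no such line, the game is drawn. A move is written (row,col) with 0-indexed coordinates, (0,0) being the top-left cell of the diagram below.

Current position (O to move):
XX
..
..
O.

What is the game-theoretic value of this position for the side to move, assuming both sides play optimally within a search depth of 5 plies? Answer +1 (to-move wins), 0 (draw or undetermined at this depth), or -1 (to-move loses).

value(XX/../../O., O) = 0

p1 O@[XX/../../O.]: (1,0)[XX/O./../O.]+0* (1,1)[XX/.O/../O.]+0 (2,0)[XX/../O./O.]+0 (2,1)[XX/../.O/O.]+0 (3,1)[XX/../../OO]+0
p2 X@[XX/O./../O.]: (1,1)[XX/OX/../O.]-1 (2,0)[XX/O./X./O.]+0* (2,1)[XX/O./.X/O.]-1 (3,1)[XX/O./../OX]-1
p3 O@[XX/O./X./O.]: (1,1)[XX/OO/X./O.]+0* (2,1)[XX/O./XO/O.]+0 (3,1)[XX/O./X./OO]+0
p4 X@[XX/OO/X./O.]: (2,1)[XX/OO/XX/O.]+0* (3,1)[XX/OO/X./OX]+0
p5 O@[XX/OO/XX/O.]: (3,1)[XX/OO/XX/OO]+0*
p6 X@[XX/OO/XX/OO] terminal +0; root [XX/../../O.] d5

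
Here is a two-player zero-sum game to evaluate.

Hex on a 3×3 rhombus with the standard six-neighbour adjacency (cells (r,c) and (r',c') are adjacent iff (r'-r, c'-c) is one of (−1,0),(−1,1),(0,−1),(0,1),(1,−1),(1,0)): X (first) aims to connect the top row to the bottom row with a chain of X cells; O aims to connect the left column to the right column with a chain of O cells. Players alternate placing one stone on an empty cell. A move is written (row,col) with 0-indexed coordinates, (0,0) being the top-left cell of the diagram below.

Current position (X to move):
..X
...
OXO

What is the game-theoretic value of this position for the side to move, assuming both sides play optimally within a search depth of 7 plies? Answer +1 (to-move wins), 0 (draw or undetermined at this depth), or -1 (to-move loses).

value(..X/.../OXO, X) = +1

ply 1, X at ..X/.../OXO | (0,0)=+1→X.X/.../OXO*; (0,1)=+1→.XX/.../OXO; (1,0)=+1→..X/X../OXO; (1,1)=+1→..X/.X./OXO; (1,2)=+1→..X/..X/OXO
ply 2, O at X.X/.../OXO | (0,1)=-1→XOX/.../OXO*; (1,0)=-1→X.X/O../OXO; (1,1)=-1→X.X/.O./OXO; (1,2)=-1→X.X/..O/OXO
ply 3, X at XOX/.../OXO | (1,0)=+1→XOX/X../OXO*; (1,1)=+1→XOX/.X./OXO; (1,2)=+1→XOX/..X/OXO
ply 4, O at XOX/X../OXO | (1,1)=-1→XOX/XO./OXO*; (1,2)=-1→XOX/X.O/OXO
ply 5, X at XOX/XO./OXO | (1,2)=+1→XOX/XOX/OXO*
ply 6: XOX/XOX/OXO is terminal -1 (O); from ..X/.../OXO depth 7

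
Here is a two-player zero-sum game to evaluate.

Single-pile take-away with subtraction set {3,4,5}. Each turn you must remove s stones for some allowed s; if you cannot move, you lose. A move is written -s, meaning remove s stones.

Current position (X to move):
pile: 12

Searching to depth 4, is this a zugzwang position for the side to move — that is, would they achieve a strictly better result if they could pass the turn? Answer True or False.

zugzwang(12, X) = False

p1 X@[12]: -3[9]+1* -4[8]+1 -5[7]-1
p2 O@[9]: -3[6]-1* -4[5]-1 -5[4]-1
p3 X@[6]: -3[3]-1 -4[2]+1* -5[1]+1
p4 O@[2] terminal -1; root [12] d4
suppose X passes — search the same position with O to move:
pass> p1 O@[12]: -3[9]+1* -4[8]+1 -5[7]-1
pass> p2 X@[9]: -3[6]-1* -4[5]-1 -5[4]-1
pass> p3 O@[6]: -3[3]-1 -4[2]+1* -5[1]+1
pass> p4 X@[2] terminal -1; root [12] d4
for X: play +1, pass -1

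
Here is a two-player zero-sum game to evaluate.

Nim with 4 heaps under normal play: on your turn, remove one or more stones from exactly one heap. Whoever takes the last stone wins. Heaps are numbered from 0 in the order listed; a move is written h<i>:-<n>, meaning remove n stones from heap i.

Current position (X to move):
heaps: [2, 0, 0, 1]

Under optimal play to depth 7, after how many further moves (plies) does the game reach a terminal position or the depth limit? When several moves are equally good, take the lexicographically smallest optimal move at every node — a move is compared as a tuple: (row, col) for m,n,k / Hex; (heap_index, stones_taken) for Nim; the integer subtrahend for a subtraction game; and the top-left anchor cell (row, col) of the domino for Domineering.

[(2,0,0,1)] X move#1: h0:-1:+1/(1,0,0,1)*, h0:-2:-1/(0,0,0,1), h3:-1:-1/(2,0,0,0)
[(1,0,0,1)] O move#2: h0:-1:-1/(0,0,0,1)*, h3:-1:-1/(1,0,0,0)
[(0,0,0,1)] X move#3: h3:-1:+1/(0,0,0,0)*
[(0,0,0,0)] end (terminal -1, O#4); searched (2,0,0,1) to 7

PV length from [(2,0,0,1)]: 3 plies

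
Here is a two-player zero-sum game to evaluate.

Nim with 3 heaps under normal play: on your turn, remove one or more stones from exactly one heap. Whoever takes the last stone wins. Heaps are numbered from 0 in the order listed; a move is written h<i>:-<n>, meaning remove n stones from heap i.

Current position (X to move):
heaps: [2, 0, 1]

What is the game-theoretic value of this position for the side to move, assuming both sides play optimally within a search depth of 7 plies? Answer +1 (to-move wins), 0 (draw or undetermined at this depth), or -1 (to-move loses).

[(2,0,1)] X move#1: h0:-1:+1/(1,0,1)*, h0:-2:-1/(0,0,1), h2:-1:-1/(2,0,0)
[(1,0,1)] O move#2: h0:-1:-1/(0,0,1)*, h2:-1:-1/(1,0,0)
[(0,0,1)] X move#3: h2:-1:+1/(0,0,0)*
[(0,0,0)] end (terminal -1, O#4); searched (2,0,1) to 7

value((2,0,1), X) = +1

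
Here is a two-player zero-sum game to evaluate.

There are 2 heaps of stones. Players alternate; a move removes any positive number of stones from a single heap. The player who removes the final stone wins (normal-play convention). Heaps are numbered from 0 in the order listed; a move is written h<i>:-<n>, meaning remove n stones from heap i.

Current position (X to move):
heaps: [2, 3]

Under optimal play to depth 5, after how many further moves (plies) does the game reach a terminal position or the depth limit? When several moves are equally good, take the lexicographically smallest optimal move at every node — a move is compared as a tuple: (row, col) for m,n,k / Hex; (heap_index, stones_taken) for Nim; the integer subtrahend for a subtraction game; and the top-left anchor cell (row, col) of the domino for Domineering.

[(2,3)] X move#1: h0:-1:-1/(1,3), h0:-2:-1/(0,3), h1:-1:+1/(2,2)*, h1:-2:-1/(2,1), h1:-3:-1/(2,0)
[(2,2)] O move#2: h0:-1:-1/(1,2)*, h0:-2:-1/(0,2), h1:-1:-1/(2,1), h1:-2:-1/(2,0)
[(1,2)] X move#3: h0:-1:-1/(0,2), h1:-1:+1/(1,1)*, h1:-2:-1/(1,0)
[(1,1)] O move#4: h0:-1:-1/(0,1)*, h1:-1:-1/(1,0)
[(0,1)] X move#5: h1:-1:+1/(0,0)*
[(0,0)] end (terminal -1, O#6); searched (2,3) to 5

PV length from [(2,3)]: 5 plies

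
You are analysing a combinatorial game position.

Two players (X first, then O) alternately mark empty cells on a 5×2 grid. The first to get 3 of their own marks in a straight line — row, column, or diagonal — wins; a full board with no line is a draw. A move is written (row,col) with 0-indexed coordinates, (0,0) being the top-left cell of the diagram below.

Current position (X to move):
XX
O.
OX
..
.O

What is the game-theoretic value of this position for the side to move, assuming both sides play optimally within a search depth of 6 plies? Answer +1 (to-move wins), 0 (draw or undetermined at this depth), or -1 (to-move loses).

value(XX/O./OX/../.O, X) = +1

p1 X@[XX/O./OX/../.O]: (1,1)[XX/OX/OX/../.O]+1* (3,0)[XX/O./OX/X./.O]+0 (3,1)[XX/O./OX/.X/.O]-1 (4,0)[XX/O./OX/../XO]-1
p2 O@[XX/OX/OX/../.O] terminal -1; root [XX/O./OX/../.O] d6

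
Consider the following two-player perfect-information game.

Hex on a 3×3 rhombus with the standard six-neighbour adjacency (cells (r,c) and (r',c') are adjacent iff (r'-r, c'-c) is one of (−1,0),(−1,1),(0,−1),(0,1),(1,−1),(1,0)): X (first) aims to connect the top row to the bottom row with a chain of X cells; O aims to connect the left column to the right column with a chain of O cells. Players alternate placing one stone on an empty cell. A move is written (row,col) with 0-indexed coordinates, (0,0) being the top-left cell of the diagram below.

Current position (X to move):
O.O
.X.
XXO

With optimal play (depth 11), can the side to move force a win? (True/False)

[O.O/.X./XXO] X move#1: (0,1):+1/OXO/.X./XXO*, (1,0):-1/O.O/XX./XXO, (1,2):-1/O.O/.XX/XXO
[OXO/.X./XXO] end (terminal -1, O#2); searched O.O/.X./XXO to 11

X winning at [O.O/.X./XXO]: True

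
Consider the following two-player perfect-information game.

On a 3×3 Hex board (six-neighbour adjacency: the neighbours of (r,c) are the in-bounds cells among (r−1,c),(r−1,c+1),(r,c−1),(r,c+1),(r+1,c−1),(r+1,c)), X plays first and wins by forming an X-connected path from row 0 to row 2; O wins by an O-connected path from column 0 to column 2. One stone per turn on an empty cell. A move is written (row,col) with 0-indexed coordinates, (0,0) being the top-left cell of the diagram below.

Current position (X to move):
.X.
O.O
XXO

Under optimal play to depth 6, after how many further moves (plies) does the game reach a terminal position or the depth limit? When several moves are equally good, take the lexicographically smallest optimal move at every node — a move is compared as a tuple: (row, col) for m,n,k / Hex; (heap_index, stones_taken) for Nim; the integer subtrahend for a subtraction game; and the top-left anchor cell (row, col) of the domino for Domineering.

PV length from [.X./O.O/XXO]: 1 ply

[.X./O.O/XXO] X move#1: (0,0):-1/XX./O.O/XXO, (0,2):-1/.XX/O.O/XXO, (1,1):+1/.X./OXO/XXO*
[.X./OXO/XXO] end (terminal -1, O#2); searched .X./O.O/XXO to 6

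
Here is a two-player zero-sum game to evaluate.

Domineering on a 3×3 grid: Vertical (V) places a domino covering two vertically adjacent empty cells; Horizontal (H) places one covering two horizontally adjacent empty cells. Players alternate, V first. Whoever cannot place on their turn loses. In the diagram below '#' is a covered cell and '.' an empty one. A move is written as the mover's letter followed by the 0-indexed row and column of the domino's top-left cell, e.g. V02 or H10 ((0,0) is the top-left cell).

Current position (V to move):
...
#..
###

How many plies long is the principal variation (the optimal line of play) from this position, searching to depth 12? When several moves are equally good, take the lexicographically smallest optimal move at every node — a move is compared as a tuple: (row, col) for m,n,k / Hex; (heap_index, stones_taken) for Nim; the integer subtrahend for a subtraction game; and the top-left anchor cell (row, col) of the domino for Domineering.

[.../#../###] V move#1: V01:+1/.#./##./###*, V02:-1/..#/#.#/###
[.#./##./###] end (terminal -1, H#2); searched .../#../### to 12

PV length from [.../#../###]: 1 ply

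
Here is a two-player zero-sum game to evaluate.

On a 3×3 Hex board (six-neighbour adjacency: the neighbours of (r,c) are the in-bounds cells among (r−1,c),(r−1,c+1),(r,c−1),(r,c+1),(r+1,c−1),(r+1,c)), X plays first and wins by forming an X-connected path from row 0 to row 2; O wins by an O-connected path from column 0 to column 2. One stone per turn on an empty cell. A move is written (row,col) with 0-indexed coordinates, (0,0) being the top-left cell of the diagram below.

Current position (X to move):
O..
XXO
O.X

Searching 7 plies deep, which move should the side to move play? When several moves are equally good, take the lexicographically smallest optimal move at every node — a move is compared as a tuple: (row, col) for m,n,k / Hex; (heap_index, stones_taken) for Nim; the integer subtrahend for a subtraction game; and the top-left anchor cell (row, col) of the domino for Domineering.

p1 X@[O../XXO/O.X]: (0,1)[OX./XXO/O.X]-1 (0,2)[O.X/XXO/O.X]-1 (2,1)[O../XXO/OXX]+1*
p2 O@[O../XXO/OXX]: (0,1)[OO./XXO/OXX]-1* (0,2)[O.O/XXO/OXX]-1
p3 X@[OO./XXO/OXX]: (0,2)[OOX/XXO/OXX]+1*
p4 O@[OOX/XXO/OXX] terminal -1; root [O../XXO/O.X] d7

X's best at [O../XXO/O.X]: (2,1)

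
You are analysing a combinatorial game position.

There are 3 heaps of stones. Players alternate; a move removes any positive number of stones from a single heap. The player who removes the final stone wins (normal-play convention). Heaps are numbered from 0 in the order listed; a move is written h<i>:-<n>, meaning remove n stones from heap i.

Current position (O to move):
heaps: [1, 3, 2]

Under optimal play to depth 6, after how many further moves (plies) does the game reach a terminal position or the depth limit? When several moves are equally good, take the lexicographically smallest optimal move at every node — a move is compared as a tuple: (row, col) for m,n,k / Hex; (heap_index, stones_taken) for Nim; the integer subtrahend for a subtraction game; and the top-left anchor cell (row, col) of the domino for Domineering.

PV length from [(1,3,2)]: 6 plies

p1 O@[(1,3,2)]: h0:-1[(0,3,2)]-1* h1:-1[(1,2,2)]-1 h1:-2[(1,1,2)]-1 h1:-3[(1,0,2)]-1 h2:-1[(1,3,1)]-1 h2:-2[(1,3,0)]-1
p2 X@[(0,3,2)]: h1:-1[(0,2,2)]+1* h1:-2[(0,1,2)]-1 h1:-3[(0,0,2)]-1 h2:-1[(0,3,1)]-1 h2:-2[(0,3,0)]-1
p3 O@[(0,2,2)]: h1:-1[(0,1,2)]-1* h1:-2[(0,0,2)]-1 h2:-1[(0,2,1)]-1 h2:-2[(0,2,0)]-1
p4 X@[(0,1,2)]: h1:-1[(0,0,2)]-1 h2:-1[(0,1,1)]+1* h2:-2[(0,1,0)]-1
p5 O@[(0,1,1)]: h1:-1[(0,0,1)]-1* h2:-1[(0,1,0)]-1
p6 X@[(0,0,1)]: h2:-1[(0,0,0)]+1*
p7 O@[(0,0,0)] terminal -1; root [(1,3,2)] d6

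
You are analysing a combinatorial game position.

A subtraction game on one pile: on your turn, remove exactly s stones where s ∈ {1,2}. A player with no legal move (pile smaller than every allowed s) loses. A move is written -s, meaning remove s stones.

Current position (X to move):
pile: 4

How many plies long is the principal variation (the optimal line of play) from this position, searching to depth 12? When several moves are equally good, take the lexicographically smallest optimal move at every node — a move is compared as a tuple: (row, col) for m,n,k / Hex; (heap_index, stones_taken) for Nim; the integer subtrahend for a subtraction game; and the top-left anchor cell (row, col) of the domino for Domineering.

[4] X move#1: -1:+1/3*, -2:-1/2
[3] O move#2: -1:-1/2*, -2:-1/1
[2] X move#3: -1:-1/1, -2:+1/0*
[0] end (terminal -1, O#4); searched 4 to 12

PV length from [4]: 3 plies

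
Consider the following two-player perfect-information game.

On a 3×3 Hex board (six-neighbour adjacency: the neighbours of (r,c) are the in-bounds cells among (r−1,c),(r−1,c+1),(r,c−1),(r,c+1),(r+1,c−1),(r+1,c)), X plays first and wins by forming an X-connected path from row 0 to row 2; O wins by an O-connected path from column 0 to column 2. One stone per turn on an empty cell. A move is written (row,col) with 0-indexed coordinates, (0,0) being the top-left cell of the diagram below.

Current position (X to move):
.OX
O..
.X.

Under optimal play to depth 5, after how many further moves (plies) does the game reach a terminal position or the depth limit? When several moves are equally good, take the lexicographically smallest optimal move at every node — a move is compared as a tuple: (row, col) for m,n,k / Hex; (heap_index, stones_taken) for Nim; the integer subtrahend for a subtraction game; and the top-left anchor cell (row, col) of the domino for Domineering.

p1 X@[.OX/O../.X.]: (0,0)[XOX/O../.X.]+1* (1,1)[.OX/OX./.X.]+1 (1,2)[.OX/O.X/.X.]+1 (2,0)[.OX/O../XX.]+1 (2,2)[.OX/O../.XX]+1
p2 O@[XOX/O../.X.]: (1,1)[XOX/OO./.X.]-1* (1,2)[XOX/O.O/.X.]-1 (2,0)[XOX/O../OX.]-1 (2,2)[XOX/O../.XO]-1
p3 X@[XOX/OO./.X.]: (1,2)[XOX/OOX/.X.]+1* (2,0)[XOX/OO./XX.]-1 (2,2)[XOX/OO./.XX]-1
p4 O@[XOX/OOX/.X.] terminal -1; root [.OX/O../.X.] d5

PV length from [.OX/O../.X.]: 3 plies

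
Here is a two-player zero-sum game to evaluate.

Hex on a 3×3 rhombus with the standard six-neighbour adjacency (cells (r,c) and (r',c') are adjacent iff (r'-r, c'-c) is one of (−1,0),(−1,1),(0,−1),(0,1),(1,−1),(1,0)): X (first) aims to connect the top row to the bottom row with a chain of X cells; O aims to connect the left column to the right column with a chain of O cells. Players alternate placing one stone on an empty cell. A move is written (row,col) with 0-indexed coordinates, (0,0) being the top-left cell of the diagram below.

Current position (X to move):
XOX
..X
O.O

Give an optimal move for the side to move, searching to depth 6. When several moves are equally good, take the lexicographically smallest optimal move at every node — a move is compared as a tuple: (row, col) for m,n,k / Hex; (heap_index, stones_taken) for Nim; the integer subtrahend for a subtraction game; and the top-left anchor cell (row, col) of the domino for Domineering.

p1 X@[XOX/..X/O.O]: (1,0)[XOX/X.X/O.O]-1 (1,1)[XOX/.XX/O.O]-1 (2,1)[XOX/..X/OXO]+1*
p2 O@[XOX/..X/OXO] terminal -1; root [XOX/..X/O.O] d6

X's best at [XOX/..X/O.O]: (2,1)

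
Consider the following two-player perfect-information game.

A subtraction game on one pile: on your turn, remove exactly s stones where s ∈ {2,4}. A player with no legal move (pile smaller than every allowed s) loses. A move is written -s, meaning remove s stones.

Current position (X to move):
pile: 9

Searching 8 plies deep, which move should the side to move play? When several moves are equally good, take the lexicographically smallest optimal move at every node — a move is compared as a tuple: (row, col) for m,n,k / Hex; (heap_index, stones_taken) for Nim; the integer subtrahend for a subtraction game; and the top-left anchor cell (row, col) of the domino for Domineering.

X's best at [9]: -2

p1 X@[9]: -2[7]+1* -4[5]-1
p2 O@[7]: -2[5]-1* -4[3]-1
p3 X@[5]: -2[3]-1 -4[1]+1*
p4 O@[1] terminal -1; root [9] d8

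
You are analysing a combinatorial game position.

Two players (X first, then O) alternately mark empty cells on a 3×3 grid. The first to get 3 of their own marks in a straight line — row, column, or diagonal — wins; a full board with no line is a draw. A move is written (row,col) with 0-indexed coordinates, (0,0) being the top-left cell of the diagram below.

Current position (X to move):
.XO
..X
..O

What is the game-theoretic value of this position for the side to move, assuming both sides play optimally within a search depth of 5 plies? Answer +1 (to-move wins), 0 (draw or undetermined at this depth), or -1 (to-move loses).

value(.XO/..X/..O, X) = +1

[.XO/..X/..O] X move#1: (0,0):-1/XXO/..X/..O, (1,0):-1/.XO/X.X/..O, (1,1):+1/.XO/.XX/..O*, (2,0):+0/.XO/..X/X.O, (2,1):-1/.XO/..X/.XO
[.XO/.XX/..O] O move#2: (0,0):-1/OXO/.XX/..O*, (1,0):-1/.XO/OXX/..O, (2,0):-1/.XO/.XX/O.O, (2,1):-1/.XO/.XX/.OO
[OXO/.XX/..O] X move#3: (1,0):+1/OXO/XXX/..O*, (2,0):+1/OXO/.XX/X.O, (2,1):+1/OXO/.XX/.XO
[OXO/XXX/..O] end (terminal -1, O#4); searched .XO/..X/..O to 5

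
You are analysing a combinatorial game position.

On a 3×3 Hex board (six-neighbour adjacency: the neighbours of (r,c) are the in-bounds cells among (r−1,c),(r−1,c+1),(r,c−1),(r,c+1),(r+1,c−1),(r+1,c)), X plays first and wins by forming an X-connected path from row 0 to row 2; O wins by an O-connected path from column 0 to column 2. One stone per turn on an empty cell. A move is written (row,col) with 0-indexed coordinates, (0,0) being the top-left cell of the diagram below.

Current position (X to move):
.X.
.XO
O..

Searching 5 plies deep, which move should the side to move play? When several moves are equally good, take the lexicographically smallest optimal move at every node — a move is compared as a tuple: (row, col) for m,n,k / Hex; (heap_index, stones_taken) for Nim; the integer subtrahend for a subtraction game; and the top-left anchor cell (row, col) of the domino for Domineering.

p1 X@[.X./.XO/O..]: (0,0)[XX./.XO/O..]-1 (0,2)[.XX/.XO/O..]-1 (1,0)[.X./XXO/O..]-1 (2,1)[.X./.XO/OX.]+1* (2,2)[.X./.XO/O.X]-1
p2 O@[.X./.XO/OX.] terminal -1; root [.X./.XO/O..] d5

X's best at [.X./.XO/O..]: (2,1)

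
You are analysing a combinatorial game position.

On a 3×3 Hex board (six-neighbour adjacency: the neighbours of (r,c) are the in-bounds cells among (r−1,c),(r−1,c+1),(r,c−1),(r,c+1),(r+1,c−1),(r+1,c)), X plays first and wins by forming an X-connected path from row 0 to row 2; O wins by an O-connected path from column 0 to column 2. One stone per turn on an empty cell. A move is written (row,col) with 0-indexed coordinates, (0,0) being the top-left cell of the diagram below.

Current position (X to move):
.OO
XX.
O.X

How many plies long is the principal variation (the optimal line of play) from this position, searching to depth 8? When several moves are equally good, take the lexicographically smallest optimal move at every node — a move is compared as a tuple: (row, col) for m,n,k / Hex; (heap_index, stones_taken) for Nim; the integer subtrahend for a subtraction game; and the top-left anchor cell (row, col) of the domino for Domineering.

ply 1, X at .OO/XX./O.X | (0,0)=+1→XOO/XX./O.X*; (1,2)=-1→.OO/XXX/O.X; (2,1)=-1→.OO/XX./OXX
ply 2, O at XOO/XX./O.X | (1,2)=-1→XOO/XXO/O.X*; (2,1)=-1→XOO/XX./OOX
ply 3, X at XOO/XXO/O.X | (2,1)=+1→XOO/XXO/OXX*
ply 4: XOO/XXO/OXX is terminal -1 (O); from .OO/XX./O.X depth 8

PV length from [.OO/XX./O.X]: 3 plies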